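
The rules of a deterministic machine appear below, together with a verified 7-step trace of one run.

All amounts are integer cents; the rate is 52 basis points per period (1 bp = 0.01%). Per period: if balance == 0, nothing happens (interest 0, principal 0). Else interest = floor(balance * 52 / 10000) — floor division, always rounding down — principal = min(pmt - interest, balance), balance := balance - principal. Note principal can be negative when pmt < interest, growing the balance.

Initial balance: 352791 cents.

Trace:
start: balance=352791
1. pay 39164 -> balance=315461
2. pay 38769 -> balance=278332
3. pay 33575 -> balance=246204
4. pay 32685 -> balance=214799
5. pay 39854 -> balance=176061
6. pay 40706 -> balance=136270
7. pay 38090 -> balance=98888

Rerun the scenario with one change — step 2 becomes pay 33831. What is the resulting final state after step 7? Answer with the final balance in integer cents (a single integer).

(re-executing from step 2 with the substitution; state before step 2: balance=315461)
2. pay 33831 -> balance=283270
3. pay 33575 -> balance=251168
4. pay 32685 -> balance=219789
5. pay 39854 -> balance=181077
6. pay 40706 -> balance=141312
7. pay 38090 -> balance=103956

103956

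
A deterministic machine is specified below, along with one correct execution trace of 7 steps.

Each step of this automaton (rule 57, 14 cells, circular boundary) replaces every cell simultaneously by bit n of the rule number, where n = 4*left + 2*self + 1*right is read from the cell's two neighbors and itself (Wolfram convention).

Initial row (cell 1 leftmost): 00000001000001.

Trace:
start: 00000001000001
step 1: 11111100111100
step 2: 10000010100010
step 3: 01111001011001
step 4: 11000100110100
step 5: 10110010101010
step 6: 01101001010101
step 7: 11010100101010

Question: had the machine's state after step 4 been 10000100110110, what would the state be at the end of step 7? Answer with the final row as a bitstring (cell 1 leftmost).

state after step 4 := 10000100110110
step 5: 01110010101101
step 6: 11001001011010
step 7: 10100100110101

10100100110101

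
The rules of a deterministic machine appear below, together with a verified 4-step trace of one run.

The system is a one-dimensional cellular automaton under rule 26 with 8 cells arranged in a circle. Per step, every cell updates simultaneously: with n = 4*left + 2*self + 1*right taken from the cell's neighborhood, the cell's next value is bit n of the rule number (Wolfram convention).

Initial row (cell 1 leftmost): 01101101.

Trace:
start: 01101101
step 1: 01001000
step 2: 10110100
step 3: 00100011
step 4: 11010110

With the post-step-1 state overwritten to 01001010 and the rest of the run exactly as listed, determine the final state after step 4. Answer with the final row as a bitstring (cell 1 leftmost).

11000010

state after step 1 := 01001010
step 2: 10110001
step 3: 00101011
step 4: 11000010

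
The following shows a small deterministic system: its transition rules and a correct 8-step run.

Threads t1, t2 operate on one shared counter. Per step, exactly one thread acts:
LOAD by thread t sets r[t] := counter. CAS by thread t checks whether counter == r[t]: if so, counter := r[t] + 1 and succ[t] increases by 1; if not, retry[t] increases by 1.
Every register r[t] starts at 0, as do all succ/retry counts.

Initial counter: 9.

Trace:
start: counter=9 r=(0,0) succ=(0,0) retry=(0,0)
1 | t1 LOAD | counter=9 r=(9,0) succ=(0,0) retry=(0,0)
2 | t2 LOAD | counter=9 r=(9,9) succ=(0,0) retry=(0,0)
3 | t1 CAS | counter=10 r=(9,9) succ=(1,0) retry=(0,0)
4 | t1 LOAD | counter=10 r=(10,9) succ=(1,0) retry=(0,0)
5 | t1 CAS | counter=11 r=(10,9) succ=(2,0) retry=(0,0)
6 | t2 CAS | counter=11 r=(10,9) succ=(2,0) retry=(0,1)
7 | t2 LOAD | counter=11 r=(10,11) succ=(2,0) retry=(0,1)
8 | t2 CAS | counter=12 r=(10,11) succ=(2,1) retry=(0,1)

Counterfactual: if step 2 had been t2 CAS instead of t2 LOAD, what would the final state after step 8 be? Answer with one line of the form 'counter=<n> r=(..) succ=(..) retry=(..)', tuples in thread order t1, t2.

counter=12 r=(10,11) succ=(2,1) retry=(0,2)

(re-executing from step 2 with the substitution; state before step 2: counter=9 r=(9,0) succ=(0,0) retry=(0,0))
2 | t2 CAS | counter=9 r=(9,0) succ=(0,0) retry=(0,1)
3 | t1 CAS | counter=10 r=(9,0) succ=(1,0) retry=(0,1)
4 | t1 LOAD | counter=10 r=(10,0) succ=(1,0) retry=(0,1)
5 | t1 CAS | counter=11 r=(10,0) succ=(2,0) retry=(0,1)
6 | t2 CAS | counter=11 r=(10,0) succ=(2,0) retry=(0,2)
7 | t2 LOAD | counter=11 r=(10,11) succ=(2,0) retry=(0,2)
8 | t2 CAS | counter=12 r=(10,11) succ=(2,1) retry=(0,2)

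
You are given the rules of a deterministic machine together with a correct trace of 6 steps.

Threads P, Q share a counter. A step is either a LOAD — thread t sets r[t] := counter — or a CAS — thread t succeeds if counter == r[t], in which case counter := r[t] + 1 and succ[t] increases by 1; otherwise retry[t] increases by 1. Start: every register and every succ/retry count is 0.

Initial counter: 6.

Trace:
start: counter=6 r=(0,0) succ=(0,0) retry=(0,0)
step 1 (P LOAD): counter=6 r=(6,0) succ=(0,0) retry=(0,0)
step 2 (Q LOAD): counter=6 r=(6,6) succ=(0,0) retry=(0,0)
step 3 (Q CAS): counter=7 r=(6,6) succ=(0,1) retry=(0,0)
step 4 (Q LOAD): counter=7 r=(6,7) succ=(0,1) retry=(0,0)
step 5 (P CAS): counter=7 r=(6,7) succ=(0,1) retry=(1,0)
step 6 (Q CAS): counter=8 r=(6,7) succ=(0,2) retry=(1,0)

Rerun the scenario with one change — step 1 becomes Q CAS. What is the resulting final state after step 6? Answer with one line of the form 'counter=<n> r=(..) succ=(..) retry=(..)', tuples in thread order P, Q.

counter=8 r=(0,7) succ=(0,2) retry=(1,1)

(re-executing from step 1 with the substitution; state before step 1: counter=6 r=(0,0) succ=(0,0) retry=(0,0))
step 1 (Q CAS): counter=6 r=(0,0) succ=(0,0) retry=(0,1)
step 2 (Q LOAD): counter=6 r=(0,6) succ=(0,0) retry=(0,1)
step 3 (Q CAS): counter=7 r=(0,6) succ=(0,1) retry=(0,1)
step 4 (Q LOAD): counter=7 r=(0,7) succ=(0,1) retry=(0,1)
step 5 (P CAS): counter=7 r=(0,7) succ=(0,1) retry=(1,1)
step 6 (Q CAS): counter=8 r=(0,7) succ=(0,2) retry=(1,1)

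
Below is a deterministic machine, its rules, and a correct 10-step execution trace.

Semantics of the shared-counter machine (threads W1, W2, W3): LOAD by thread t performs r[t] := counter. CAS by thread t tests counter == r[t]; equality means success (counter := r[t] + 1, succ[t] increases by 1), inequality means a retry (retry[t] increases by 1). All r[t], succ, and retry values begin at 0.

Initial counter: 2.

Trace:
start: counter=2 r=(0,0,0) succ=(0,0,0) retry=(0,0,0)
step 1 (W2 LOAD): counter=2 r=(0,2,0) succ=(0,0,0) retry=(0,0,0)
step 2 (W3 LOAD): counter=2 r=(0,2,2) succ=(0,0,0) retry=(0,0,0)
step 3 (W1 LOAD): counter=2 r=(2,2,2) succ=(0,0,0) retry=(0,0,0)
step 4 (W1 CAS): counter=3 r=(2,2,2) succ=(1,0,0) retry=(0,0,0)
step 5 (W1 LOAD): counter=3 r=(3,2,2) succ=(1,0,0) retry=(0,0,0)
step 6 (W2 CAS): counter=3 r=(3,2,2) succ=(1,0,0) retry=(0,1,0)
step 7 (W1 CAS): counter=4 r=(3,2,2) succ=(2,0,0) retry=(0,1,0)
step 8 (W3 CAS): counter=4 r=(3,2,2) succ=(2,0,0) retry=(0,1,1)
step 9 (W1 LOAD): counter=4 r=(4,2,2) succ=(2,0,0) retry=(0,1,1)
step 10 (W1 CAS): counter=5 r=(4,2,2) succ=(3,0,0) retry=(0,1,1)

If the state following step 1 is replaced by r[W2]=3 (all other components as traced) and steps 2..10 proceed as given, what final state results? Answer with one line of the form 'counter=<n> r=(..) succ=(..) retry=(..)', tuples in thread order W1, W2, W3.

counter=5 r=(4,3,2) succ=(2,1,0) retry=(1,0,1)

state after step 1 := counter=2 r=(0,3,0) succ=(0,0,0) retry=(0,0,0)
step 2 (W3 LOAD): counter=2 r=(0,3,2) succ=(0,0,0) retry=(0,0,0)
step 3 (W1 LOAD): counter=2 r=(2,3,2) succ=(0,0,0) retry=(0,0,0)
step 4 (W1 CAS): counter=3 r=(2,3,2) succ=(1,0,0) retry=(0,0,0)
step 5 (W1 LOAD): counter=3 r=(3,3,2) succ=(1,0,0) retry=(0,0,0)
step 6 (W2 CAS): counter=4 r=(3,3,2) succ=(1,1,0) retry=(0,0,0)
step 7 (W1 CAS): counter=4 r=(3,3,2) succ=(1,1,0) retry=(1,0,0)
step 8 (W3 CAS): counter=4 r=(3,3,2) succ=(1,1,0) retry=(1,0,1)
step 9 (W1 LOAD): counter=4 r=(4,3,2) succ=(1,1,0) retry=(1,0,1)
step 10 (W1 CAS): counter=5 r=(4,3,2) succ=(2,1,0) retry=(1,0,1)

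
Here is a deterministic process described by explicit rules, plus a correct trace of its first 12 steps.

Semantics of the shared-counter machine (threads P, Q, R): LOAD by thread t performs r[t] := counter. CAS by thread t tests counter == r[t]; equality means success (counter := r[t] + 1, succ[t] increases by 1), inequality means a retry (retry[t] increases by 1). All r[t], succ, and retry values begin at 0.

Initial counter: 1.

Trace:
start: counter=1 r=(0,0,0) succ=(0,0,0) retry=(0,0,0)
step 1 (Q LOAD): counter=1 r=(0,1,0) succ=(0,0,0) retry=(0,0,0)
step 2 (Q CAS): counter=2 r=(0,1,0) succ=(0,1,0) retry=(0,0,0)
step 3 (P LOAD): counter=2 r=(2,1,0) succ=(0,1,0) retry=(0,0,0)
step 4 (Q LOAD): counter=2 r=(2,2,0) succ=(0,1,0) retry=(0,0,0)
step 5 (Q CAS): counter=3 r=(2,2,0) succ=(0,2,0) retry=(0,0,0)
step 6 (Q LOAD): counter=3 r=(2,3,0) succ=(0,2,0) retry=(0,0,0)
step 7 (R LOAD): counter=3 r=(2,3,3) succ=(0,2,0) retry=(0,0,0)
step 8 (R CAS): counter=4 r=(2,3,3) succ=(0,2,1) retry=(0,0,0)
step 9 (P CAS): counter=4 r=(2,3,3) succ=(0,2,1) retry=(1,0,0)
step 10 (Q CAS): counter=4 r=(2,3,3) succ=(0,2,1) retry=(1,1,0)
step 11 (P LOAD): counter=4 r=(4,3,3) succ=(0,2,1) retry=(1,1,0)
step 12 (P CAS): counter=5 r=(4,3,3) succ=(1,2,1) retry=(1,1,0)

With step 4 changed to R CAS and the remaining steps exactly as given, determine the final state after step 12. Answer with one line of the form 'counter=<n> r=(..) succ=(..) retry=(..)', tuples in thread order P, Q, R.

counter=4 r=(3,2,2) succ=(1,1,1) retry=(1,2,1)

(re-executing from step 4 with the substitution; state before step 4: counter=2 r=(2,1,0) succ=(0,1,0) retry=(0,0,0))
step 4 (R CAS): counter=2 r=(2,1,0) succ=(0,1,0) retry=(0,0,1)
step 5 (Q CAS): counter=2 r=(2,1,0) succ=(0,1,0) retry=(0,1,1)
step 6 (Q LOAD): counter=2 r=(2,2,0) succ=(0,1,0) retry=(0,1,1)
step 7 (R LOAD): counter=2 r=(2,2,2) succ=(0,1,0) retry=(0,1,1)
step 8 (R CAS): counter=3 r=(2,2,2) succ=(0,1,1) retry=(0,1,1)
step 9 (P CAS): counter=3 r=(2,2,2) succ=(0,1,1) retry=(1,1,1)
step 10 (Q CAS): counter=3 r=(2,2,2) succ=(0,1,1) retry=(1,2,1)
step 11 (P LOAD): counter=3 r=(3,2,2) succ=(0,1,1) retry=(1,2,1)
step 12 (P CAS): counter=4 r=(3,2,2) succ=(1,1,1) retry=(1,2,1)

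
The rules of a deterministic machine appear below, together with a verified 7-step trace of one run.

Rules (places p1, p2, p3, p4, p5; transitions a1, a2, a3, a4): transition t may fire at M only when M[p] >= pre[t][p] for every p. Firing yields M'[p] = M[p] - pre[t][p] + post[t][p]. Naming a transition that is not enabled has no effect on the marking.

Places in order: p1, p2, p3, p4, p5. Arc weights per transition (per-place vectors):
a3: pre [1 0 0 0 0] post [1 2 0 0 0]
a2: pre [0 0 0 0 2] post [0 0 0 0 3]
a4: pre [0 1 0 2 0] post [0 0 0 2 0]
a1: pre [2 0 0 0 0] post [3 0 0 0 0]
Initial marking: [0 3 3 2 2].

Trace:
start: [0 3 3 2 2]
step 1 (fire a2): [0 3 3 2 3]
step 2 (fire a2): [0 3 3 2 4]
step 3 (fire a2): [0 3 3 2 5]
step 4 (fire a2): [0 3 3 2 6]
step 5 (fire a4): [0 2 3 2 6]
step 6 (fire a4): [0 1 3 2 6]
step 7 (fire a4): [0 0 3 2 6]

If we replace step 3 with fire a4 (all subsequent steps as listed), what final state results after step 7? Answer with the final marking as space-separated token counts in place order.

(re-executing from step 3 with the substitution; state before step 3: [0 3 3 2 4])
step 3 (fire a4): [0 2 3 2 4]
step 4 (fire a2): [0 2 3 2 5]
step 5 (fire a4): [0 1 3 2 5]
step 6 (fire a4): [0 0 3 2 5]
step 7 (fire a4): [0 0 3 2 5]

0 0 3 2 5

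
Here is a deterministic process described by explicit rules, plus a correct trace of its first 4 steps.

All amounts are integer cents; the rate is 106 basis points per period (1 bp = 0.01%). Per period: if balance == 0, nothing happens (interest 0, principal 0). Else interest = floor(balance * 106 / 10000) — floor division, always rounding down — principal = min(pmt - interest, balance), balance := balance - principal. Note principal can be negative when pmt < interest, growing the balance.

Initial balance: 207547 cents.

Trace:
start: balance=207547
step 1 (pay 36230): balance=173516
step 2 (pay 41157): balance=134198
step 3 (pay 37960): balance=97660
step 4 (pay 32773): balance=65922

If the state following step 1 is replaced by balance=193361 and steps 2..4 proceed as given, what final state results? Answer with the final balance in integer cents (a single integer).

state after step 1 := balance=193361
step 2 (pay 41157): balance=154253
step 3 (pay 37960): balance=117928
step 4 (pay 32773): balance=86405

86405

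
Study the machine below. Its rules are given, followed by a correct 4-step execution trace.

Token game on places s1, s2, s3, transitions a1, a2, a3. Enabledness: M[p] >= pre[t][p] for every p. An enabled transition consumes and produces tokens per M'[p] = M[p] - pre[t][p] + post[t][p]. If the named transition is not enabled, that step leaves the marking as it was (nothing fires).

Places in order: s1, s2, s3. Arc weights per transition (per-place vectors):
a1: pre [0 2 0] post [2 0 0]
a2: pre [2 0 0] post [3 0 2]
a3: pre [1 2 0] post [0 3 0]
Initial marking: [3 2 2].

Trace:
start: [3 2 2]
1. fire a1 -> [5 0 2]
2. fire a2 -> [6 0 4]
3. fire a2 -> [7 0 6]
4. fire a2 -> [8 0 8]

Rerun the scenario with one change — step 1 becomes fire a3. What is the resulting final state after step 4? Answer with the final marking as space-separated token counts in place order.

5 3 8

(re-executing from step 1 with the substitution; state before step 1: [3 2 2])
1. fire a3 -> [2 3 2]
2. fire a2 -> [3 3 4]
3. fire a2 -> [4 3 6]
4. fire a2 -> [5 3 8]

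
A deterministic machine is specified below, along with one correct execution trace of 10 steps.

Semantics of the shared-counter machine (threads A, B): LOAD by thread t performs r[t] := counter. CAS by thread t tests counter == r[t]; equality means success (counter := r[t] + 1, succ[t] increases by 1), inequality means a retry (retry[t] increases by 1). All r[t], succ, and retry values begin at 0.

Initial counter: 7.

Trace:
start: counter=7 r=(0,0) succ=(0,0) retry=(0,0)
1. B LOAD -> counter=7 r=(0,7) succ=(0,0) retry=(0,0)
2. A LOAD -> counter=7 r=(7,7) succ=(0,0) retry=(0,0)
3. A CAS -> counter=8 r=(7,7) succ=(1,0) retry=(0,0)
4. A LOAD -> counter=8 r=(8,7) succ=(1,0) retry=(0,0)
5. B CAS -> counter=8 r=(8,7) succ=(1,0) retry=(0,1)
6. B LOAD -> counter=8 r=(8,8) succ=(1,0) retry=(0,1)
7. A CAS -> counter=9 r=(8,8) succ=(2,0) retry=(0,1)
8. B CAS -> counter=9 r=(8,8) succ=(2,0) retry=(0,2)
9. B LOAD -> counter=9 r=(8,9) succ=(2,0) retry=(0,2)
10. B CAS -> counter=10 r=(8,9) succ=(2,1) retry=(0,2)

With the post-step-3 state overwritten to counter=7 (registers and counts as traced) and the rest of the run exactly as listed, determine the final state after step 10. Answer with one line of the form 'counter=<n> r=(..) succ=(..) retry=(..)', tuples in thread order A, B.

state after step 3 := counter=7 r=(7,7) succ=(1,0) retry=(0,0)
4. A LOAD -> counter=7 r=(7,7) succ=(1,0) retry=(0,0)
5. B CAS -> counter=8 r=(7,7) succ=(1,1) retry=(0,0)
6. B LOAD -> counter=8 r=(7,8) succ=(1,1) retry=(0,0)
7. A CAS -> counter=8 r=(7,8) succ=(1,1) retry=(1,0)
8. B CAS -> counter=9 r=(7,8) succ=(1,2) retry=(1,0)
9. B LOAD -> counter=9 r=(7,9) succ=(1,2) retry=(1,0)
10. B CAS -> counter=10 r=(7,9) succ=(1,3) retry=(1,0)

counter=10 r=(7,9) succ=(1,3) retry=(1,0)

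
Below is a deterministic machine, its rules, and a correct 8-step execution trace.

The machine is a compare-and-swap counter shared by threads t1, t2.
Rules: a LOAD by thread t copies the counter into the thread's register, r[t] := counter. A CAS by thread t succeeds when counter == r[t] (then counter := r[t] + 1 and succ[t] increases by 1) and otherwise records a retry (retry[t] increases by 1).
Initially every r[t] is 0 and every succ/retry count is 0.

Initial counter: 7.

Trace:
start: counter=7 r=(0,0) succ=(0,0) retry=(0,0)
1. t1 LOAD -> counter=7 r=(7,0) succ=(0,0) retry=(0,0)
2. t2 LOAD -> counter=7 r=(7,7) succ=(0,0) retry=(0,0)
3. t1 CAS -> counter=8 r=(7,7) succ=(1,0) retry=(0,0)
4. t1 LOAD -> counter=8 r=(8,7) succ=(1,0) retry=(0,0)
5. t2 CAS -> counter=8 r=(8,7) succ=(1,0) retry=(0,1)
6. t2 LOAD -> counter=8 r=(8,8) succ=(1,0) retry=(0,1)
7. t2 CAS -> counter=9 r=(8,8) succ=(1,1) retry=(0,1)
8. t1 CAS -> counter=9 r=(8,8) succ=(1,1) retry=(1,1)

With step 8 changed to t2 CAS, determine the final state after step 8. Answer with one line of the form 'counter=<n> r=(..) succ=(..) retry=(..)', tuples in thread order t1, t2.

(re-executing from step 8 with the substitution; state before step 8: counter=9 r=(8,8) succ=(1,1) retry=(0,1))
8. t2 CAS -> counter=9 r=(8,8) succ=(1,1) retry=(0,2)

counter=9 r=(8,8) succ=(1,1) retry=(0,2)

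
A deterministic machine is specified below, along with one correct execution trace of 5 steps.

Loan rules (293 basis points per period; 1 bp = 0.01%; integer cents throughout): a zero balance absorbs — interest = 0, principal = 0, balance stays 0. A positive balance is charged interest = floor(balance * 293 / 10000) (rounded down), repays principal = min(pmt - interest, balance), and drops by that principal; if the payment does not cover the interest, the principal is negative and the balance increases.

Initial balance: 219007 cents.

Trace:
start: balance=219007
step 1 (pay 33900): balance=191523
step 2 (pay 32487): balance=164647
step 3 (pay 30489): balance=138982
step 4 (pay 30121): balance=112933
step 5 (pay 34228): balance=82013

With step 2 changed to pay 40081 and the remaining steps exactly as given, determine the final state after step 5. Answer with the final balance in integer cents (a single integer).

73732

(re-executing from step 2 with the substitution; state before step 2: balance=191523)
step 2 (pay 40081): balance=157053
step 3 (pay 30489): balance=131165
step 4 (pay 30121): balance=104887
step 5 (pay 34228): balance=73732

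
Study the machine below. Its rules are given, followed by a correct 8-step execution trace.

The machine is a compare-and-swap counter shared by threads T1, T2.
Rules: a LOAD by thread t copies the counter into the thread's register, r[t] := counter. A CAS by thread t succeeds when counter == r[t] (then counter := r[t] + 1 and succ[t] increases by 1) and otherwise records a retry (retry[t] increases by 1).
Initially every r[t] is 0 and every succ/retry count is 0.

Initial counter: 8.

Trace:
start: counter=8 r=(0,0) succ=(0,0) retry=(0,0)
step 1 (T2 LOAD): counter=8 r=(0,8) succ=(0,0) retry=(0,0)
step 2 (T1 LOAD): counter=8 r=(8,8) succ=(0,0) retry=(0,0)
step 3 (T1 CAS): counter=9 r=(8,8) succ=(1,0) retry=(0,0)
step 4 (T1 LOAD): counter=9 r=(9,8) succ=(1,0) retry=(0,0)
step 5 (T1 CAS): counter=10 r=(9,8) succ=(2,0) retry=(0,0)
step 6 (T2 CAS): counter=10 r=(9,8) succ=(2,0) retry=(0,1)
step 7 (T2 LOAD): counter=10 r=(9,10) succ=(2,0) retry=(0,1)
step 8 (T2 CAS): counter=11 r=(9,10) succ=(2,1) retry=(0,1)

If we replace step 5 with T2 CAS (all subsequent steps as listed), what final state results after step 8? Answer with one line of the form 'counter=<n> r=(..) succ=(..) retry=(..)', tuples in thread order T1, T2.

counter=10 r=(9,9) succ=(1,1) retry=(0,2)

(re-executing from step 5 with the substitution; state before step 5: counter=9 r=(9,8) succ=(1,0) retry=(0,0))
step 5 (T2 CAS): counter=9 r=(9,8) succ=(1,0) retry=(0,1)
step 6 (T2 CAS): counter=9 r=(9,8) succ=(1,0) retry=(0,2)
step 7 (T2 LOAD): counter=9 r=(9,9) succ=(1,0) retry=(0,2)
step 8 (T2 CAS): counter=10 r=(9,9) succ=(1,1) retry=(0,2)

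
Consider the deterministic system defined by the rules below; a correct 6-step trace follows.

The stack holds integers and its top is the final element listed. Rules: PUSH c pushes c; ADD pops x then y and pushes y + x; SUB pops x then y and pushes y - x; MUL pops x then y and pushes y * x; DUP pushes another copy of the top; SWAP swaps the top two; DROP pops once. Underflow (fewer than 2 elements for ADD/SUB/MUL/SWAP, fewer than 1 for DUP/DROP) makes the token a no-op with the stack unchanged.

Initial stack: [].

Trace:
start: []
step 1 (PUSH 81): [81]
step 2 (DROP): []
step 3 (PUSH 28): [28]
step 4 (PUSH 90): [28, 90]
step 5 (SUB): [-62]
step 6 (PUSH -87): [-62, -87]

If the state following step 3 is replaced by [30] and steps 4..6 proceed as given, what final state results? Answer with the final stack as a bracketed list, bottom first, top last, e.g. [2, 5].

[-60, -87]

state after step 3 := [30]
step 4 (PUSH 90): [30, 90]
step 5 (SUB): [-60]
step 6 (PUSH -87): [-60, -87]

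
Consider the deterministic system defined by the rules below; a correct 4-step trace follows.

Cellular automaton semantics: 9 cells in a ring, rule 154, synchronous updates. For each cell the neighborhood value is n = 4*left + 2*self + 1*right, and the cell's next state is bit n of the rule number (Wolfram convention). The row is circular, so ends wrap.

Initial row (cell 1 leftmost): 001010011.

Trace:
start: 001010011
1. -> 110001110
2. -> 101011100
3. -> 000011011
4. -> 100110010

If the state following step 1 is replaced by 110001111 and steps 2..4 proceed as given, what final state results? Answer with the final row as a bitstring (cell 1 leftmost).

100111110

state after step 1 := 110001111
2. -> 101011111
3. -> 000011111
4. -> 100111110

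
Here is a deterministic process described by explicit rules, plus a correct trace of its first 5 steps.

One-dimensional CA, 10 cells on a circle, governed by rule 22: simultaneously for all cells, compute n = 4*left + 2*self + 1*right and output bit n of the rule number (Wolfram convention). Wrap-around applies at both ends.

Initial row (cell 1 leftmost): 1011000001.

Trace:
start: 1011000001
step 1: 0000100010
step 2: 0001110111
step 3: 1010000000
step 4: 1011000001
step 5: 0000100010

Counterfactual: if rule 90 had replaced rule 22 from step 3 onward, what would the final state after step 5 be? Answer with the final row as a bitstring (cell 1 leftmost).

(re-executing steps 3..5 under rule 90; state before step 3: 0001110111)
step 3: 1011010101
step 4: 1011000001
step 5: 1011100011

1011100011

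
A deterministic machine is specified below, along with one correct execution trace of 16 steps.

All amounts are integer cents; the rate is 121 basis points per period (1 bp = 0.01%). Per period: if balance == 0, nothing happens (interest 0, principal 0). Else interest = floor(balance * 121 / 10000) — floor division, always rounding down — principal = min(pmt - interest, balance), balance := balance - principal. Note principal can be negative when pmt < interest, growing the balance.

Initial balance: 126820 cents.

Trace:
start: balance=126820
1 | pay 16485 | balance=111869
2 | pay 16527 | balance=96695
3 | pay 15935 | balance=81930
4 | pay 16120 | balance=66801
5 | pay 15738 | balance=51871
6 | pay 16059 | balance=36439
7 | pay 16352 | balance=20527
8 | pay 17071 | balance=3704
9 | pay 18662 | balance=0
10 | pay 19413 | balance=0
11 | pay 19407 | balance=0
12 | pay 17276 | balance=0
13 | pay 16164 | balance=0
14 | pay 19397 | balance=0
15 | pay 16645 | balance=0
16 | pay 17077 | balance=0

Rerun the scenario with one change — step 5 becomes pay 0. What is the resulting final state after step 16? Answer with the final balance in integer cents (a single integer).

0

(re-executing from step 5 with the substitution; state before step 5: balance=66801)
5 | pay 0 | balance=67609
6 | pay 16059 | balance=52368
7 | pay 16352 | balance=36649
8 | pay 17071 | balance=20021
9 | pay 18662 | balance=1601
10 | pay 19413 | balance=0
11 | pay 19407 | balance=0
12 | pay 17276 | balance=0
13 | pay 16164 | balance=0
14 | pay 19397 | balance=0
15 | pay 16645 | balance=0
16 | pay 17077 | balance=0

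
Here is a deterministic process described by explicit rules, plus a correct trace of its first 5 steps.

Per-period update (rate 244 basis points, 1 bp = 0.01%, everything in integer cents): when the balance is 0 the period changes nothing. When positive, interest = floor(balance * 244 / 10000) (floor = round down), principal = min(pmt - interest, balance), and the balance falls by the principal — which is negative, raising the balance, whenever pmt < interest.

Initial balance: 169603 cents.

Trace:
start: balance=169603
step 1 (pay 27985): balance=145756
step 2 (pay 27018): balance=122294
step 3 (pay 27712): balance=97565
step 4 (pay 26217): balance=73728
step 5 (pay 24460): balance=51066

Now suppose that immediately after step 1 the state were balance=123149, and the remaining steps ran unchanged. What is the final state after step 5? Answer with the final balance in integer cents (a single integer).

26170

state after step 1 := balance=123149
step 2 (pay 27018): balance=99135
step 3 (pay 27712): balance=73841
step 4 (pay 26217): balance=49425
step 5 (pay 24460): balance=26170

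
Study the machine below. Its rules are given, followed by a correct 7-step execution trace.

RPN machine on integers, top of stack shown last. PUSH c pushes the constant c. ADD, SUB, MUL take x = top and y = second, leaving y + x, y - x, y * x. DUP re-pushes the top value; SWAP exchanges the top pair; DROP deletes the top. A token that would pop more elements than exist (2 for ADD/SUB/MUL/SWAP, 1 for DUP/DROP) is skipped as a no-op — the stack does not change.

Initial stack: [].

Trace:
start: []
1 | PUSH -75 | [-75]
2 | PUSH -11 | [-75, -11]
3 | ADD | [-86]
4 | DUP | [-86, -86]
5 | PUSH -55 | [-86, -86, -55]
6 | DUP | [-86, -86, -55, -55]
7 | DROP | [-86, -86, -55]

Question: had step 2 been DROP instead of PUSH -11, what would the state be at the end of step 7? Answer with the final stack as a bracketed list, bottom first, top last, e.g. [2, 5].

(re-executing from step 2 with the substitution; state before step 2: [-75])
2 | DROP | []
3 | ADD | []
4 | DUP | []
5 | PUSH -55 | [-55]
6 | DUP | [-55, -55]
7 | DROP | [-55]

[-55]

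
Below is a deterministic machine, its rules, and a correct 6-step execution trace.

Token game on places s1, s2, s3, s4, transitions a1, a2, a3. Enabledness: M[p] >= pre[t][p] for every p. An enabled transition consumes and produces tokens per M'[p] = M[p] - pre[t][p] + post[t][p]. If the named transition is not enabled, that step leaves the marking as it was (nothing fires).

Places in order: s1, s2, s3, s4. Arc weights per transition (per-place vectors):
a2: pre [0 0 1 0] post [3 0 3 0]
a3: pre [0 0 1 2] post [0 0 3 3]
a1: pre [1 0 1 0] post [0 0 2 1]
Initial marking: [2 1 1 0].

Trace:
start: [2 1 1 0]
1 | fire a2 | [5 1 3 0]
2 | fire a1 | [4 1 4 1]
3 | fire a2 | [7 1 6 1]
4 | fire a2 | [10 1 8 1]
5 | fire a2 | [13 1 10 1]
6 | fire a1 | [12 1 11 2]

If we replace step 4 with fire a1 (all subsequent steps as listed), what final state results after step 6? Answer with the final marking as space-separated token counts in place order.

(re-executing from step 4 with the substitution; state before step 4: [7 1 6 1])
4 | fire a1 | [6 1 7 2]
5 | fire a2 | [9 1 9 2]
6 | fire a1 | [8 1 10 3]

8 1 10 3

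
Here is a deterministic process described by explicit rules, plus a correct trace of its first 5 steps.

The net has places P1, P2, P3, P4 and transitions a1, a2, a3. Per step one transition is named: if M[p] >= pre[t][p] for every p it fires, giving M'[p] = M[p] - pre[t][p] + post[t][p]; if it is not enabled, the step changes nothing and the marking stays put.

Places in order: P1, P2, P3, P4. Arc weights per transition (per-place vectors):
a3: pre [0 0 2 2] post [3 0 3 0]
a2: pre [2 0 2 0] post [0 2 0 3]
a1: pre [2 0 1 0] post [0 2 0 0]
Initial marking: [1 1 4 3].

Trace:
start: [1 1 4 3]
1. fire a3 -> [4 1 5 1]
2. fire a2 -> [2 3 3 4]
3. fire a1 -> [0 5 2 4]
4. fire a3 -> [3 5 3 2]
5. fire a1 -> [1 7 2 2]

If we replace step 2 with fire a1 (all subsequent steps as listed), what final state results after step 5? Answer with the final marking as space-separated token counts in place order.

0 5 3 1

(re-executing from step 2 with the substitution; state before step 2: [4 1 5 1])
2. fire a1 -> [2 3 4 1]
3. fire a1 -> [0 5 3 1]
4. fire a3 -> [0 5 3 1]
5. fire a1 -> [0 5 3 1]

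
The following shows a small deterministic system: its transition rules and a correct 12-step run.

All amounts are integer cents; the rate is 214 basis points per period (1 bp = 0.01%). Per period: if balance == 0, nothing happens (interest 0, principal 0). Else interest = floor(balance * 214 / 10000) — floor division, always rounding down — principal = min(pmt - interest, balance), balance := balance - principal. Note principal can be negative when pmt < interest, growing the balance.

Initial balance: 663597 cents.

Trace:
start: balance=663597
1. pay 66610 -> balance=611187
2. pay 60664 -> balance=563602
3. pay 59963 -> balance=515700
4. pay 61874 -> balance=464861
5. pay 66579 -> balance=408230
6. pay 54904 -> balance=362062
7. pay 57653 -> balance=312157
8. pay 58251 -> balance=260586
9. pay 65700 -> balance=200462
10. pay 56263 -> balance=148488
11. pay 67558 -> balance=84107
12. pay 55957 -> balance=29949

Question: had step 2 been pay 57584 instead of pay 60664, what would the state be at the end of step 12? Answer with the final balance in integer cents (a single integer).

(re-executing from step 2 with the substitution; state before step 2: balance=611187)
2. pay 57584 -> balance=566682
3. pay 59963 -> balance=518845
4. pay 61874 -> balance=468074
5. pay 66579 -> balance=411511
6. pay 54904 -> balance=365413
7. pay 57653 -> balance=315579
8. pay 58251 -> balance=264081
9. pay 65700 -> balance=204032
10. pay 56263 -> balance=152135
11. pay 67558 -> balance=87832
12. pay 55957 -> balance=33754

33754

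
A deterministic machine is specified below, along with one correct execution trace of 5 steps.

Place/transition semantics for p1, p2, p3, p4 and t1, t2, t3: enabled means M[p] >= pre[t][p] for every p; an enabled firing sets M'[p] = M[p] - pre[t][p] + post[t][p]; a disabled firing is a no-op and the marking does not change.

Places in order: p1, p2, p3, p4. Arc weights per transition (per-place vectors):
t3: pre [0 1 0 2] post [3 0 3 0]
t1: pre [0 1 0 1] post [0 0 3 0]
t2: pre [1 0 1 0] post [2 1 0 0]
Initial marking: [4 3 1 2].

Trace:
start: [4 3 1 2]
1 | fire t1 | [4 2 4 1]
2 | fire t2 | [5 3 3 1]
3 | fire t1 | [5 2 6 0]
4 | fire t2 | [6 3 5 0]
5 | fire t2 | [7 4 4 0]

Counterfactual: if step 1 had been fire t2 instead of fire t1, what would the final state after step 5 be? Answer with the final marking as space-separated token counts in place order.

(re-executing from step 1 with the substitution; state before step 1: [4 3 1 2])
1 | fire t2 | [5 4 0 2]
2 | fire t2 | [5 4 0 2]
3 | fire t1 | [5 3 3 1]
4 | fire t2 | [6 4 2 1]
5 | fire t2 | [7 5 1 1]

7 5 1 1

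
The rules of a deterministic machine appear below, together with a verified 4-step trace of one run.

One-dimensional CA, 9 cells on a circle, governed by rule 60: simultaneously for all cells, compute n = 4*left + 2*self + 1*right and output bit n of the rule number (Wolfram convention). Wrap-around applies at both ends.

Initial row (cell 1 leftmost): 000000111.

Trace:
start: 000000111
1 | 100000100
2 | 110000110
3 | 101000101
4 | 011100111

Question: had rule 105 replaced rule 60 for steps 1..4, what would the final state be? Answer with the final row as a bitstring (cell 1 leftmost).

(re-executing steps 1..4 under rule 105; state before step 1: 000000111)
1 | 011110101
2 | 110011010
3 | 110011101
4 | 010010111

010010111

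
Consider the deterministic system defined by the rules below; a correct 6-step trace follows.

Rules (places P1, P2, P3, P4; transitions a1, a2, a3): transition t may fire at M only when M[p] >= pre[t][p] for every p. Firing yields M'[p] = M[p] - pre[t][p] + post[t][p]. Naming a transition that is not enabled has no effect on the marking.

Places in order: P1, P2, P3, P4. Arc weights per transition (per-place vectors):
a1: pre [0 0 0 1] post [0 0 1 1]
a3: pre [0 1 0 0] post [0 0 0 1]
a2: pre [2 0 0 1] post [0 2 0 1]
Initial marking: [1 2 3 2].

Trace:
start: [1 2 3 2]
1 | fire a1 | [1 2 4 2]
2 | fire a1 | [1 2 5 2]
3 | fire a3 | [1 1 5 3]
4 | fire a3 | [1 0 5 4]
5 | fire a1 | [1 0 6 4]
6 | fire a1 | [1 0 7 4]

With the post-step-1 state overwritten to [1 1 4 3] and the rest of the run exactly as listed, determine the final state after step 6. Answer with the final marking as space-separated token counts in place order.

1 0 7 4

state after step 1 := [1 1 4 3]
2 | fire a1 | [1 1 5 3]
3 | fire a3 | [1 0 5 4]
4 | fire a3 | [1 0 5 4]
5 | fire a1 | [1 0 6 4]
6 | fire a1 | [1 0 7 4]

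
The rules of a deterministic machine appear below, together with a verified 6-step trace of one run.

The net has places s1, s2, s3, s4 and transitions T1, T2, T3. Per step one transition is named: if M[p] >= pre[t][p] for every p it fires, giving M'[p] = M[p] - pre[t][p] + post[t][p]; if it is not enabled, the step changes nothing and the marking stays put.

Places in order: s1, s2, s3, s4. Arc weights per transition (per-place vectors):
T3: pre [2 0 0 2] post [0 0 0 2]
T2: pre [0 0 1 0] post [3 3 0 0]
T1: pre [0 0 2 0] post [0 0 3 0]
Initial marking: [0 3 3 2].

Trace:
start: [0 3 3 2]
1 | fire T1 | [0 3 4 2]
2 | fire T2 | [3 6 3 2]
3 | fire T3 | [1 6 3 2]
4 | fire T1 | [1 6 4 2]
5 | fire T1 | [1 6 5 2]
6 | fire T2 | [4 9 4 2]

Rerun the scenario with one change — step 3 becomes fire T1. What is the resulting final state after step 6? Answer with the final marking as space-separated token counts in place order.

(re-executing from step 3 with the substitution; state before step 3: [3 6 3 2])
3 | fire T1 | [3 6 4 2]
4 | fire T1 | [3 6 5 2]
5 | fire T1 | [3 6 6 2]
6 | fire T2 | [6 9 5 2]

6 9 5 2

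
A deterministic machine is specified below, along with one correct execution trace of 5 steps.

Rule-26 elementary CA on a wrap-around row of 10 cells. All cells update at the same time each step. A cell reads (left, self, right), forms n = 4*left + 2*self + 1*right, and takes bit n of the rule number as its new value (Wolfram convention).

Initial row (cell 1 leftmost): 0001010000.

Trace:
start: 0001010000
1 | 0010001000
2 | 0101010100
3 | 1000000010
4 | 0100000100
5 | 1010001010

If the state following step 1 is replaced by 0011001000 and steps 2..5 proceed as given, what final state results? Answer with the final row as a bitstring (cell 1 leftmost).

0010000011

state after step 1 := 0011001000
2 | 0110110100
3 | 1100100010
4 | 1011010100
5 | 0010000011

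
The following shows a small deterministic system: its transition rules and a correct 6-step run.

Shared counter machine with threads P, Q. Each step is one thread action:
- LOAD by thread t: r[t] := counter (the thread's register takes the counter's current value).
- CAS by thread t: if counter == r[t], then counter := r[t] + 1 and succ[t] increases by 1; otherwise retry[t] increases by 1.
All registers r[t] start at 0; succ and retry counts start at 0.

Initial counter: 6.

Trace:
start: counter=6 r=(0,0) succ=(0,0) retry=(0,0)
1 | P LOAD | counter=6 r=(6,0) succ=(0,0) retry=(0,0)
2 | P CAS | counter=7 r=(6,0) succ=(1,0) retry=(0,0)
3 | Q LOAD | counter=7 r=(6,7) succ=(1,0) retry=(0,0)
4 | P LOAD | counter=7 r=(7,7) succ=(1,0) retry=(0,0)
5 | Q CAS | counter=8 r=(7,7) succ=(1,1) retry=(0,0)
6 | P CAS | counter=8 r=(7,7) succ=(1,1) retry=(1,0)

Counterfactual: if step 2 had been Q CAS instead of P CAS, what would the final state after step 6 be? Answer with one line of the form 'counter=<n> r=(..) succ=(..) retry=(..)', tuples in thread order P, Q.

counter=7 r=(6,6) succ=(0,1) retry=(1,1)

(re-executing from step 2 with the substitution; state before step 2: counter=6 r=(6,0) succ=(0,0) retry=(0,0))
2 | Q CAS | counter=6 r=(6,0) succ=(0,0) retry=(0,1)
3 | Q LOAD | counter=6 r=(6,6) succ=(0,0) retry=(0,1)
4 | P LOAD | counter=6 r=(6,6) succ=(0,0) retry=(0,1)
5 | Q CAS | counter=7 r=(6,6) succ=(0,1) retry=(0,1)
6 | P CAS | counter=7 r=(6,6) succ=(0,1) retry=(1,1)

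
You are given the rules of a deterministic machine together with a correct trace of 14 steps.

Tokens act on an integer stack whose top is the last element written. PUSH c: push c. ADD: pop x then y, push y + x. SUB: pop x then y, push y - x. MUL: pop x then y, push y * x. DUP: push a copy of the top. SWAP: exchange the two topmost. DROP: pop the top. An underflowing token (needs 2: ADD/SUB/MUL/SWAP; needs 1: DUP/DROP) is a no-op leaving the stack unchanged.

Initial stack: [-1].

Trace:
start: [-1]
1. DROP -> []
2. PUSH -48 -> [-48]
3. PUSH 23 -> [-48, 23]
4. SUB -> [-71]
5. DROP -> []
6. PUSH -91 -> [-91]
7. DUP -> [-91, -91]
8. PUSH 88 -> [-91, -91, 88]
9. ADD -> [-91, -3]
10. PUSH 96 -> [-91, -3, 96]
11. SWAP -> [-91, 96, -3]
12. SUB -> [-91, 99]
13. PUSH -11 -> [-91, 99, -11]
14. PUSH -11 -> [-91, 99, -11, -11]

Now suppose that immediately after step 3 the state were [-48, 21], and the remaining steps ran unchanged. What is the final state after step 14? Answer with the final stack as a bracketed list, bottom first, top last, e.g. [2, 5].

[-91, 99, -11, -11]

state after step 3 := [-48, 21]
4. SUB -> [-69]
5. DROP -> []
6. PUSH -91 -> [-91]
7. DUP -> [-91, -91]
8. PUSH 88 -> [-91, -91, 88]
9. ADD -> [-91, -3]
10. PUSH 96 -> [-91, -3, 96]
11. SWAP -> [-91, 96, -3]
12. SUB -> [-91, 99]
13. PUSH -11 -> [-91, 99, -11]
14. PUSH -11 -> [-91, 99, -11, -11]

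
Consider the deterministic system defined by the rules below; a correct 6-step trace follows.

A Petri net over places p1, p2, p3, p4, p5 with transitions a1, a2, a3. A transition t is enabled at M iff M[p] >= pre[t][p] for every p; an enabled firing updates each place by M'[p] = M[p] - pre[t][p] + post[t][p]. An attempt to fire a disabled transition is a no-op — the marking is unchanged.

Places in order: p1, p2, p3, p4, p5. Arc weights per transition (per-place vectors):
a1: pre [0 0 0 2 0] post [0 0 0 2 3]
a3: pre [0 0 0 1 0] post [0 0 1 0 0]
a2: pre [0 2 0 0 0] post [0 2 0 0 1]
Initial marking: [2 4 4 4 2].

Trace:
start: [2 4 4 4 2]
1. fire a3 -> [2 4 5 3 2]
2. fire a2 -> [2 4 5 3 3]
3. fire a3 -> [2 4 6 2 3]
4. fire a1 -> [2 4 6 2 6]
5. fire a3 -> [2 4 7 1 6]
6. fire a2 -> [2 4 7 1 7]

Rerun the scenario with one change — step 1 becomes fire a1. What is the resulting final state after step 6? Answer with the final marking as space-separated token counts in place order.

2 4 6 2 10

(re-executing from step 1 with the substitution; state before step 1: [2 4 4 4 2])
1. fire a1 -> [2 4 4 4 5]
2. fire a2 -> [2 4 4 4 6]
3. fire a3 -> [2 4 5 3 6]
4. fire a1 -> [2 4 5 3 9]
5. fire a3 -> [2 4 6 2 9]
6. fire a2 -> [2 4 6 2 10]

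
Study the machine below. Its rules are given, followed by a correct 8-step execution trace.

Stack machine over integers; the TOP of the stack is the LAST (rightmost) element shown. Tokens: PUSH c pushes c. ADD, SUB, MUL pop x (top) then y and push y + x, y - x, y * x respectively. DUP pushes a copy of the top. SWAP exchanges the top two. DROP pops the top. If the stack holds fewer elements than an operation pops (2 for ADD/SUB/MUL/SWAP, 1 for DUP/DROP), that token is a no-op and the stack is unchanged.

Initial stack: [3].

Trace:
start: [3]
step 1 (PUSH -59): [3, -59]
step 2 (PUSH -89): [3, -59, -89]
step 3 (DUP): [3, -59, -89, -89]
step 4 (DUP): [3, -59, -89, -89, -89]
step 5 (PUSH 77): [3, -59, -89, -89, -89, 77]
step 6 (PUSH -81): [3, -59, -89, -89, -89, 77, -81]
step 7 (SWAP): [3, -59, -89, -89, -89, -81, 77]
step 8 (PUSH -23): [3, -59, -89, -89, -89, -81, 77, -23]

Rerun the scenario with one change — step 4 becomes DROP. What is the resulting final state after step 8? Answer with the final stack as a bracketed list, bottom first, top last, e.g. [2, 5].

(re-executing from step 4 with the substitution; state before step 4: [3, -59, -89, -89])
step 4 (DROP): [3, -59, -89]
step 5 (PUSH 77): [3, -59, -89, 77]
step 6 (PUSH -81): [3, -59, -89, 77, -81]
step 7 (SWAP): [3, -59, -89, -81, 77]
step 8 (PUSH -23): [3, -59, -89, -81, 77, -23]

[3, -59, -89, -81, 77, -23]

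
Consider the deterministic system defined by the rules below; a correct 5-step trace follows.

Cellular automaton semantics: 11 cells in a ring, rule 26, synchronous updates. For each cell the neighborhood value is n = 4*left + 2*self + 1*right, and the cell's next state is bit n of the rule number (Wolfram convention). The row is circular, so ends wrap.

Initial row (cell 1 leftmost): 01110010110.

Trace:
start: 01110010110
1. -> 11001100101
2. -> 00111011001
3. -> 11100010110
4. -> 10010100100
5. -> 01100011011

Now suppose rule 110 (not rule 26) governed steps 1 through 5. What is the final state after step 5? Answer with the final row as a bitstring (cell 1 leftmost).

00011111010

(re-executing steps 1..5 under rule 110; state before step 1: 01110010110)
1. -> 11010111110
2. -> 11111100011
3. -> 00000100110
4. -> 00001101110
5. -> 00011111010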